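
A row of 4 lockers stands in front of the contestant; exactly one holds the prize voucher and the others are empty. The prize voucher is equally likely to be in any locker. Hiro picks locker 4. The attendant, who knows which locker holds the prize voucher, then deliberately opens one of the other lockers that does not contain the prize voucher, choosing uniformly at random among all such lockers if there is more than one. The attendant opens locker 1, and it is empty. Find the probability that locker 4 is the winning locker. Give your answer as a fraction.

1/4

Condition on the true location of the prize voucher.
If it is in locker 1 (prior 1/4): the attendant opened locker 1, so this case is ruled out; weight (1/4)·0 = 0.
If it is in either of lockers 2 and 3 (prior 1/4 each): the attendant has 2 equally likely choices, so probability 1/2; weight (1/4)·(1/2) = 1/8 each.
If it is in locker 4 (prior 1/4): the attendant has 3 equally likely choices, so probability 1/3; weight (1/4)·(1/3) = 1/12.
The weights sum to 1/3.
So P(the prize voucher in locker 4 | the attendant opened locker 1) = (1/12) / (1/3) = 1/4.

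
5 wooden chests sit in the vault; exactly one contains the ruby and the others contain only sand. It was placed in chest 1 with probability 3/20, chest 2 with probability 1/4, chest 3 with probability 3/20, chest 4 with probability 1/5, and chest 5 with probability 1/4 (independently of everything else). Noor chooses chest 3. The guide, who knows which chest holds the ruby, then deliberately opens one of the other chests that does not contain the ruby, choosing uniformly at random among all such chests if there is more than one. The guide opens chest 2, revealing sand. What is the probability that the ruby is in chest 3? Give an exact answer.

3/19

Consider each possible location of the ruby in turn.
If it is in chest 1 (prior 3/20): the guide has 3 equally likely choices, so probability 1/3; weight (3/20)·(1/3) = 1/20.
If it is in chest 2 (prior 1/4): the guide opened chest 2, so this case is ruled out; weight (1/4)·0 = 0.
If it is in chest 3 (prior 3/20): the guide has 4 equally likely choices, so probability 1/4; weight (3/20)·(1/4) = 3/80.
If it is in chest 4 (prior 1/5): the guide has 3 equally likely choices, so probability 1/3; weight (1/5)·(1/3) = 1/15.
If it is in chest 5 (prior 1/4): the guide has 3 equally likely choices, so probability 1/3; weight (1/4)·(1/3) = 1/12.
The weights sum to 19/80.
So P(the ruby in chest 3 | the guide opened chest 2) = (3/80) / (19/80) = 3/19.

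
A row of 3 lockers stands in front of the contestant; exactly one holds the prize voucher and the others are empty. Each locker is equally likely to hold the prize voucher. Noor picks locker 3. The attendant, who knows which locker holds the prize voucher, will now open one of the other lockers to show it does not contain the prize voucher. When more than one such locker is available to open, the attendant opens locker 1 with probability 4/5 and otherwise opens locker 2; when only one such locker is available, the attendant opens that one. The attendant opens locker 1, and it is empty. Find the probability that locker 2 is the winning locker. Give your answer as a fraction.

5/9

Consider each possible location of the prize voucher in turn.
If it is in locker 1 (prior 1/3): the attendant opened locker 1, so this case is ruled out; weight (1/3)·0 = 0.
If it is in locker 2 (prior 1/3): only locker 1 is available, probability 1; weight (1/3)·1 = 1/3.
If it is in locker 3 (prior 1/3): locker 1 is available, opened with probability 4/5; weight (1/3)·(4/5) = 4/15.
The weights sum to 3/5.
So P(the prize voucher in locker 2 | the attendant opened locker 1) = (1/3) / (3/5) = 5/9.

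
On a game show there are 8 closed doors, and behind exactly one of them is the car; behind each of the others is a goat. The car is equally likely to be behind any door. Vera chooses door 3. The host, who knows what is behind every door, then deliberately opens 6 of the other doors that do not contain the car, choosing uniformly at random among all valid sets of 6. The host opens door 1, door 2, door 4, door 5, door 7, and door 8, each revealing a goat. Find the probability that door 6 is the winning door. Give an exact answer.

Consider each possible location of the car in turn.
If it is behind any of doors 1, 2, 4, 5, 7, and 8 (prior 1/8 each): that door was opened and seen not to hold the prize — ruled out; weight (1/8)·0 = 0 each.
If it is behind door 3 (prior 1/8): the host has 7 equally likely choices, so probability 1/7; weight (1/8)·(1/7) = 1/56.
If it is behind door 6 (prior 1/8): the host has no choice, probability 1; weight (1/8)·1 = 1/8.
The weights sum to 1/7.
So P(the car behind door 6 | the host opened door 1, door 2, door 4, door 5, door 7, and door 8) = (1/8) / (1/7) = 7/8.

7/8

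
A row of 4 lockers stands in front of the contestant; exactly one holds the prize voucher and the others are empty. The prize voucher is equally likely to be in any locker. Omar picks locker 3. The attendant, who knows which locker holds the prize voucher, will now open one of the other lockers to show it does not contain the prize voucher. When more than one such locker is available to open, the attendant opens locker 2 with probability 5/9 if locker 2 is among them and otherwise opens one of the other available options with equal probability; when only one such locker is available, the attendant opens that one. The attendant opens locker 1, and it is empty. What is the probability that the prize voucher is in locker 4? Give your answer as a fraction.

8/21

Consider each possible location of the prize voucher in turn.
If it is in locker 1 (prior 1/4): the attendant opened locker 1, so this case is ruled out; weight (1/4)·0 = 0.
If it is in locker 2 (prior 1/4): locker 2 holds the prize so is unavailable; the attendant chooses uniformly among the 2 others, probability 1/2; weight (1/4)·(1/2) = 1/8.
If it is in locker 3 (prior 1/4): locker 2 is available but not opened; locker 1 gets probability (1 − 5/9)/2 = 2/9; weight (1/4)·(2/9) = 1/18.
If it is in locker 4 (prior 1/4): locker 2 is available but not opened, probability 4/9; weight (1/4)·(4/9) = 1/9.
The weights sum to 7/24.
So P(the prize voucher in locker 4 | the attendant opened locker 1) = (1/9) / (7/24) = 8/21.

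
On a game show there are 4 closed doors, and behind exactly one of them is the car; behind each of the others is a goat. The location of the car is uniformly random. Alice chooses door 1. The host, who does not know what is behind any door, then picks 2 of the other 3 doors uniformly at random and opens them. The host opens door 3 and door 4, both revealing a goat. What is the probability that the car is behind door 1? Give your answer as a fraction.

Because the host chose which doors to open without knowing where the car is, the choice is independent of the prize location. Learning that none of the 2 opened doors holds the car simply rules out those 2 locations and leaves the remaining 2 doors still equally likely by symmetry.
So P(the car behind door 1) = 1/2.

1/2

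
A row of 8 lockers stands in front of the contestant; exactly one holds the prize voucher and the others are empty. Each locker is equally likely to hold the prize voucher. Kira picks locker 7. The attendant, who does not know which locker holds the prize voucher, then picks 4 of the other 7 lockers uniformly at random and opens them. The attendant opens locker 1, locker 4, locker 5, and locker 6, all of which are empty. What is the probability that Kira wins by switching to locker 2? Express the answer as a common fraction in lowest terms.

1/4

Apply Bayes' rule, conditioning on where the prize voucher actually is.
If it is in any of lockers 1, 4, 5, and 6 (prior 1/8 each): that locker was opened and seen not to hold the prize — ruled out; weight (1/8)·0 = 0 each.
If it is in any of lockers 2, 3, 7, and 8 (prior 1/8 each): the attendant picks exactly this set with probability 1/35 regardless, and none is the prize; weight (1/8)·(1/35) = 1/280 each.
The weights sum to 1/70.
So P(the prize voucher in locker 2 | the attendant opened locker 1, locker 4, locker 5, and locker 6) = (1/280) / (1/70) = 1/4.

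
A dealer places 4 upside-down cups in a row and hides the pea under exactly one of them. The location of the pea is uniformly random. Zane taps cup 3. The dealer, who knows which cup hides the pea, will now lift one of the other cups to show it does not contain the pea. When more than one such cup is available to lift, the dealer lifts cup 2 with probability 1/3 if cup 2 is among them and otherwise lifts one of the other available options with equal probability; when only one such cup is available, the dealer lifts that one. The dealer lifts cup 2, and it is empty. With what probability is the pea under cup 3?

1/3

Apply Bayes' rule, conditioning on where the pea actually is.
If it is under any of cups 1, 3, and 4 (prior 1/4 each): cup 2 is available, opened with probability 1/3; weight (1/4)·(1/3) = 1/12 each.
If it is under cup 2 (prior 1/4): the dealer opened cup 2, so this case is ruled out; weight (1/4)·0 = 0.
The weights sum to 1/4.
So P(the pea under cup 3 | the dealer opened cup 2) = (1/12) / (1/4) = 1/3.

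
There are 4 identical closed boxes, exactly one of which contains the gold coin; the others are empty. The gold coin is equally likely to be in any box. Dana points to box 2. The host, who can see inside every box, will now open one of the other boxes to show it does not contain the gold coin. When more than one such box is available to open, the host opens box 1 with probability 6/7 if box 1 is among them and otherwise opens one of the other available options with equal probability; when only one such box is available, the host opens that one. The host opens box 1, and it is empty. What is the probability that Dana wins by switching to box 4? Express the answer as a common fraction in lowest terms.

Condition on the true location of the gold coin.
If it is in box 1 (prior 1/4): the host opened box 1, so this case is ruled out; weight (1/4)·0 = 0.
If it is in any of boxes 2, 3, and 4 (prior 1/4 each): box 1 is available, opened with probability 6/7; weight (1/4)·(6/7) = 3/14 each.
The weights sum to 9/14.
So P(the gold coin in box 4 | the host opened box 1) = (3/14) / (9/14) = 1/3.

1/3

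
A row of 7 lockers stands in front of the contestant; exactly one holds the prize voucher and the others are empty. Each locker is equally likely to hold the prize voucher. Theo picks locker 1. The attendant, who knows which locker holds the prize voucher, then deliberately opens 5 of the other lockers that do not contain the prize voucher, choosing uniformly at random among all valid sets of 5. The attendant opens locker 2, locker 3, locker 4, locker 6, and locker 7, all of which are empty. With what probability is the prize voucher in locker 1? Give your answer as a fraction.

Consider each possible location of the prize voucher in turn.
If it is in locker 1 (prior 1/7): the attendant has 6 equally likely choices, so probability 1/6; weight (1/7)·(1/6) = 1/42.
If it is in any of lockers 2, 3, 4, 6, and 7 (prior 1/7 each): that locker was opened and seen not to hold the prize — ruled out; weight (1/7)·0 = 0 each.
If it is in locker 5 (prior 1/7): the attendant has no choice, probability 1; weight (1/7)·1 = 1/7.
The weights sum to 1/6.
So P(the prize voucher in locker 1 | the attendant opened locker 2, locker 3, locker 4, locker 6, and locker 7) = (1/42) / (1/6) = 1/7.

1/7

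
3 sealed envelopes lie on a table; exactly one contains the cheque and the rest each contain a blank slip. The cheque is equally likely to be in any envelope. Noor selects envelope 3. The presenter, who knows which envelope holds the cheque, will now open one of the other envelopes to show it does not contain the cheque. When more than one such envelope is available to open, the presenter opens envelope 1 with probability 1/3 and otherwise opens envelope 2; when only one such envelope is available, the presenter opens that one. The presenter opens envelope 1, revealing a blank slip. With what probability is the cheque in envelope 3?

1/4

Consider each possible location of the cheque in turn.
If it is in envelope 1 (prior 1/3): the presenter opened envelope 1, so this case is ruled out; weight (1/3)·0 = 0.
If it is in envelope 2 (prior 1/3): only envelope 1 is available, probability 1; weight (1/3)·1 = 1/3.
If it is in envelope 3 (prior 1/3): envelope 1 is available, opened with probability 1/3; weight (1/3)·(1/3) = 1/9.
The weights sum to 4/9.
So P(the cheque in envelope 3 | the presenter opened envelope 1) = (1/9) / (4/9) = 1/4.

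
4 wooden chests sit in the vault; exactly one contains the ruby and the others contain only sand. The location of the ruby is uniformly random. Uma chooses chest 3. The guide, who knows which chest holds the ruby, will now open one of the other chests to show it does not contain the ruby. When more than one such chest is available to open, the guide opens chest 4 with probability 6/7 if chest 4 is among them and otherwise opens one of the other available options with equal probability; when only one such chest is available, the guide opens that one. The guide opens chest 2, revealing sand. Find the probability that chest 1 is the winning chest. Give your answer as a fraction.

1/5

Condition on the true location of the ruby.
If it is in chest 1 (prior 1/4): chest 4 is available but not opened, probability 1/7; weight (1/4)·(1/7) = 1/28.
If it is in chest 2 (prior 1/4): the guide opened chest 2, so this case is ruled out; weight (1/4)·0 = 0.
If it is in chest 3 (prior 1/4): chest 4 is available but not opened; chest 2 gets probability (1 − 6/7)/2 = 1/14; weight (1/4)·(1/14) = 1/56.
If it is in chest 4 (prior 1/4): chest 4 holds the prize so is unavailable; the guide chooses uniformly among the 2 others, probability 1/2; weight (1/4)·(1/2) = 1/8.
The weights sum to 5/28.
So P(the ruby in chest 1 | the guide opened chest 2) = (1/28) / (5/28) = 1/5.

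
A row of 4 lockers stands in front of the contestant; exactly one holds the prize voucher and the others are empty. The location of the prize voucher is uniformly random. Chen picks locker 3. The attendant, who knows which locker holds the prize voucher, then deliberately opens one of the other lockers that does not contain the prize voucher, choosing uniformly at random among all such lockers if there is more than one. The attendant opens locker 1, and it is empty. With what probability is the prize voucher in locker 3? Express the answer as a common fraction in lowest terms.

1/4

Consider each possible location of the prize voucher in turn.
If it is in locker 1 (prior 1/4): the attendant opened locker 1, so this case is ruled out; weight (1/4)·0 = 0.
If it is in either of lockers 2 and 4 (prior 1/4 each): the attendant has 2 equally likely choices, so probability 1/2; weight (1/4)·(1/2) = 1/8 each.
If it is in locker 3 (prior 1/4): the attendant has 3 equally likely choices, so probability 1/3; weight (1/4)·(1/3) = 1/12.
The weights sum to 1/3.
So P(the prize voucher in locker 3 | the attendant opened locker 1) = (1/12) / (1/3) = 1/4.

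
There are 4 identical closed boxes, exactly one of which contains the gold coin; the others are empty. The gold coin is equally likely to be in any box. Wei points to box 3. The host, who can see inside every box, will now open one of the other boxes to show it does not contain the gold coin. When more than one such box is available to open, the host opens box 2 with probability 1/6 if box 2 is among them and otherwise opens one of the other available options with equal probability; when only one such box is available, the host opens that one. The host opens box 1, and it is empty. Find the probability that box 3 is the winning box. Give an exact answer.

Consider each possible location of the gold coin in turn.
If it is in box 1 (prior 1/4): the host opened box 1, so this case is ruled out; weight (1/4)·0 = 0.
If it is in box 2 (prior 1/4): box 2 holds the prize so is unavailable; the host chooses uniformly among the 2 others, probability 1/2; weight (1/4)·(1/2) = 1/8.
If it is in box 3 (prior 1/4): box 2 is available but not opened; box 1 gets probability (1 − 1/6)/2 = 5/12; weight (1/4)·(5/12) = 5/48.
If it is in box 4 (prior 1/4): box 2 is available but not opened, probability 5/6; weight (1/4)·(5/6) = 5/24.
The weights sum to 7/16.
So P(the gold coin in box 3 | the host opened box 1) = (5/48) / (7/16) = 5/21.

5/21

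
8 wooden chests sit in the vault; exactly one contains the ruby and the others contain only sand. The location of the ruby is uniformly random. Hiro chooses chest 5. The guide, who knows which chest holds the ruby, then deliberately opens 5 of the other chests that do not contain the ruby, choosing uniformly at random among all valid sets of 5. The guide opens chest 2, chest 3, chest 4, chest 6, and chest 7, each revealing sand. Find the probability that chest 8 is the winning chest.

7/16

Apply Bayes' rule, conditioning on where the ruby actually is.
If it is in either of chests 1 and 8 (prior 1/8 each): the guide has 6 equally likely choices, so probability 1/6; weight (1/8)·(1/6) = 1/48 each.
If it is in any of chests 2, 3, 4, 6, and 7 (prior 1/8 each): that chest was opened and seen not to hold the prize — ruled out; weight (1/8)·0 = 0 each.
If it is in chest 5 (prior 1/8): the guide has 21 equally likely choices, so probability 1/21; weight (1/8)·(1/21) = 1/168.
The weights sum to 1/21.
So P(the ruby in chest 8 | the guide opened chest 2, chest 3, chest 4, chest 6, and chest 7) = (1/48) / (1/21) = 7/16.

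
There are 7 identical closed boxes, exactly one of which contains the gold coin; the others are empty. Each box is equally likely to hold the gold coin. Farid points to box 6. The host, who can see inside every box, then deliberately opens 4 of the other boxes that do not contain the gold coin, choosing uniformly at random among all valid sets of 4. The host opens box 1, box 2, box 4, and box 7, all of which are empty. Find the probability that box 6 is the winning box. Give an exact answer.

Apply Bayes' rule, conditioning on where the gold coin actually is.
If it is in any of boxes 1, 2, 4, and 7 (prior 1/7 each): that box was opened and seen not to hold the prize — ruled out; weight (1/7)·0 = 0 each.
If it is in either of boxes 3 and 5 (prior 1/7 each): the host has 5 equally likely choices, so probability 1/5; weight (1/7)·(1/5) = 1/35 each.
If it is in box 6 (prior 1/7): the host has 15 equally likely choices, so probability 1/15; weight (1/7)·(1/15) = 1/105.
The weights sum to 1/15.
So P(the gold coin in box 6 | the host opened box 1, box 2, box 4, and box 7) = (1/105) / (1/15) = 1/7.

1/7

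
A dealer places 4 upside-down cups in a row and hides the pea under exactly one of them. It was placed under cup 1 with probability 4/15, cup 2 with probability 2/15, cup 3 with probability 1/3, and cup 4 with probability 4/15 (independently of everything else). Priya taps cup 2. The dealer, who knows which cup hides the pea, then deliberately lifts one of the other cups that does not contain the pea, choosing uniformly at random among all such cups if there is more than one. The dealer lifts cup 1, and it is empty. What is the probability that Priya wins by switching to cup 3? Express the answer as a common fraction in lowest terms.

Condition on the true location of the pea.
If it is under cup 1 (prior 4/15): the dealer opened cup 1, so this case is ruled out; weight (4/15)·0 = 0.
If it is under cup 2 (prior 2/15): the dealer has 3 equally likely choices, so probability 1/3; weight (2/15)·(1/3) = 2/45.
If it is under cup 3 (prior 1/3): the dealer has 2 equally likely choices, so probability 1/2; weight (1/3)·(1/2) = 1/6.
If it is under cup 4 (prior 4/15): the dealer has 2 equally likely choices, so probability 1/2; weight (4/15)·(1/2) = 2/15.
The weights sum to 31/90.
So P(the pea under cup 3 | the dealer opened cup 1) = (1/6) / (31/90) = 15/31.

15/31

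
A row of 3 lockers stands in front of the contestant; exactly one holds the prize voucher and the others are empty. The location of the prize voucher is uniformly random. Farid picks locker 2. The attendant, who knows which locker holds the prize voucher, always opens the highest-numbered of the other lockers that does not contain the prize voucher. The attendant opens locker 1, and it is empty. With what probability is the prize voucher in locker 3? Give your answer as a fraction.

Apply Bayes' rule, conditioning on where the prize voucher actually is.
If it is in locker 1 (prior 1/3): the attendant opened locker 1, so this case is ruled out; weight (1/3)·0 = 0.
If it is in locker 2 (prior 1/3): the attendant would have opened locker 3 instead, probability 0; weight (1/3)·0 = 0.
If it is in locker 3 (prior 1/3): locker 1 is the highest-numbered option available, probability 1; weight (1/3)·1 = 1/3.
The weights sum to 1/3.
So P(the prize voucher in locker 3 | the attendant opened locker 1) = (1/3) / (1/3) = 1.

1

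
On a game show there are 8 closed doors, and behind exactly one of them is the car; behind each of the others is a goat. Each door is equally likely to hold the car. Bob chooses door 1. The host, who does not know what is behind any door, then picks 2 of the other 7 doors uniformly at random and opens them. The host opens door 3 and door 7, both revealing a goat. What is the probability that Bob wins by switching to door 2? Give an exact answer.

1/6

Apply Bayes' rule, conditioning on where the car actually is.
If it is behind any of doors 1, 2, 4, 5, 6, and 8 (prior 1/8 each): the host picks exactly this set with probability 1/21 regardless, and none is the prize; weight (1/8)·(1/21) = 1/168 each.
If it is behind either of doors 3 and 7 (prior 1/8 each): that door was opened and seen not to hold the prize — ruled out; weight (1/8)·0 = 0 each.
The weights sum to 1/28.
So P(the car behind door 2 | the host opened door 3 and door 7) = (1/168) / (1/28) = 1/6.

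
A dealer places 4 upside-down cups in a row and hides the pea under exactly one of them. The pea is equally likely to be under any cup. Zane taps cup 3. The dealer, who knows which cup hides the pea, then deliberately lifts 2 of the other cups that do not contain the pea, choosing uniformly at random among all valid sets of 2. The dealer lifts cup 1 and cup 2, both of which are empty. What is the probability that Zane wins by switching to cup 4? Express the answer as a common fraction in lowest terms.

Apply Bayes' rule, conditioning on where the pea actually is.
If it is under either of cups 1 and 2 (prior 1/4 each): that cup was opened and seen not to hold the prize — ruled out; weight (1/4)·0 = 0 each.
If it is under cup 3 (prior 1/4): the dealer has 3 equally likely choices, so probability 1/3; weight (1/4)·(1/3) = 1/12.
If it is under cup 4 (prior 1/4): the dealer has no choice, probability 1; weight (1/4)·1 = 1/4.
The weights sum to 1/3.
So P(the pea under cup 4 | the dealer opened cup 1 and cup 2) = (1/4) / (1/3) = 3/4.

3/4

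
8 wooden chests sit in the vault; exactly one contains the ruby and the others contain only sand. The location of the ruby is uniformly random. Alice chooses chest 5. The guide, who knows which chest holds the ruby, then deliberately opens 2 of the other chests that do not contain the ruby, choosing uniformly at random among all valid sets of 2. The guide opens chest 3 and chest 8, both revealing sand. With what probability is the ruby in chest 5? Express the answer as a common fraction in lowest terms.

Apply Bayes' rule, conditioning on where the ruby actually is.
If it is in any of chests 1, 2, 4, 6, and 7 (prior 1/8 each): the guide has 15 equally likely choices, so probability 1/15; weight (1/8)·(1/15) = 1/120 each.
If it is in either of chests 3 and 8 (prior 1/8 each): that chest was opened and seen not to hold the prize — ruled out; weight (1/8)·0 = 0 each.
If it is in chest 5 (prior 1/8): the guide has 21 equally likely choices, so probability 1/21; weight (1/8)·(1/21) = 1/168.
The weights sum to 1/21.
So P(the ruby in chest 5 | the guide opened chest 3 and chest 8) = (1/168) / (1/21) = 1/8.

1/8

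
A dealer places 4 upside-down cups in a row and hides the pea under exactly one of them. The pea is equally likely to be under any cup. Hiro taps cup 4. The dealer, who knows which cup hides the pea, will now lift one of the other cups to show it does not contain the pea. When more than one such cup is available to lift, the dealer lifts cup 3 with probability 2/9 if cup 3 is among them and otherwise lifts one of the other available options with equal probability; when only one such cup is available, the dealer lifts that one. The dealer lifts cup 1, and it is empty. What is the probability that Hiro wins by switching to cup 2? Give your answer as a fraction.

7/15

Apply Bayes' rule, conditioning on where the pea actually is.
If it is under cup 1 (prior 1/4): the dealer opened cup 1, so this case is ruled out; weight (1/4)·0 = 0.
If it is under cup 2 (prior 1/4): cup 3 is available but not opened, probability 7/9; weight (1/4)·(7/9) = 7/36.
If it is under cup 3 (prior 1/4): cup 3 holds the prize so is unavailable; the dealer chooses uniformly among the 2 others, probability 1/2; weight (1/4)·(1/2) = 1/8.
If it is under cup 4 (prior 1/4): cup 3 is available but not opened; cup 1 gets probability (1 − 2/9)/2 = 7/18; weight (1/4)·(7/18) = 7/72.
The weights sum to 5/12.
So P(the pea under cup 2 | the dealer opened cup 1) = (7/36) / (5/12) = 7/15.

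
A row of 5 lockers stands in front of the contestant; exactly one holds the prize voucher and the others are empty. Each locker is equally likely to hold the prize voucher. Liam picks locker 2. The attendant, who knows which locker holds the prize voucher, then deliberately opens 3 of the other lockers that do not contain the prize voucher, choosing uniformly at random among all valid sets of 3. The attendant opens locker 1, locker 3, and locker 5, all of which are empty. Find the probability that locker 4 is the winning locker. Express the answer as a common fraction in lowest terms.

Consider each possible location of the prize voucher in turn.
If it is in any of lockers 1, 3, and 5 (prior 1/5 each): that locker was opened and seen not to hold the prize — ruled out; weight (1/5)·0 = 0 each.
If it is in locker 2 (prior 1/5): the attendant has 4 equally likely choices, so probability 1/4; weight (1/5)·(1/4) = 1/20.
If it is in locker 4 (prior 1/5): the attendant has no choice, probability 1; weight (1/5)·1 = 1/5.
The weights sum to 1/4.
So P(the prize voucher in locker 4 | the attendant opened locker 1, locker 3, and locker 5) = (1/5) / (1/4) = 4/5.

4/5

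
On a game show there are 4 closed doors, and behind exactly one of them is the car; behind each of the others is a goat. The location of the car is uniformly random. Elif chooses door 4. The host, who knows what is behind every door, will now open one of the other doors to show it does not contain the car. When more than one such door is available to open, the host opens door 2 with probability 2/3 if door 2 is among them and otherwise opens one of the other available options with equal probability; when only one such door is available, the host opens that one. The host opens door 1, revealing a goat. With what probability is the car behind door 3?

1/3

Apply Bayes' rule, conditioning on where the car actually is.
If it is behind door 1 (prior 1/4): the host opened door 1, so this case is ruled out; weight (1/4)·0 = 0.
If it is behind door 2 (prior 1/4): door 2 holds the prize so is unavailable; the host chooses uniformly among the 2 others, probability 1/2; weight (1/4)·(1/2) = 1/8.
If it is behind door 3 (prior 1/4): door 2 is available but not opened, probability 1/3; weight (1/4)·(1/3) = 1/12.
If it is behind door 4 (prior 1/4): door 2 is available but not opened; door 1 gets probability (1 − 2/3)/2 = 1/6; weight (1/4)·(1/6) = 1/24.
The weights sum to 1/4.
So P(the car behind door 3 | the host opened door 1) = (1/12) / (1/4) = 1/3.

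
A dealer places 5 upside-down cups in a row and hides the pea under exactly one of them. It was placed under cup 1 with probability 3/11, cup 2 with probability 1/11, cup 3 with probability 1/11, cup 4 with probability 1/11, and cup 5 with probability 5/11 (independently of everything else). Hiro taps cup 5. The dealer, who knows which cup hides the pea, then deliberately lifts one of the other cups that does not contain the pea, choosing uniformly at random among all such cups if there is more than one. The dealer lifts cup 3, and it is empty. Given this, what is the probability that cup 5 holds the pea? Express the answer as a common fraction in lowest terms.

3/7

Condition on the true location of the pea.
If it is under cup 1 (prior 3/11): the dealer has 3 equally likely choices, so probability 1/3; weight (3/11)·(1/3) = 1/11.
If it is under either of cups 2 and 4 (prior 1/11 each): the dealer has 3 equally likely choices, so probability 1/3; weight (1/11)·(1/3) = 1/33 each.
If it is under cup 3 (prior 1/11): the dealer opened cup 3, so this case is ruled out; weight (1/11)·0 = 0.
If it is under cup 5 (prior 5/11): the dealer has 4 equally likely choices, so probability 1/4; weight (5/11)·(1/4) = 5/44.
The weights sum to 35/132.
So P(the pea under cup 5 | the dealer opened cup 3) = (5/44) / (35/132) = 3/7.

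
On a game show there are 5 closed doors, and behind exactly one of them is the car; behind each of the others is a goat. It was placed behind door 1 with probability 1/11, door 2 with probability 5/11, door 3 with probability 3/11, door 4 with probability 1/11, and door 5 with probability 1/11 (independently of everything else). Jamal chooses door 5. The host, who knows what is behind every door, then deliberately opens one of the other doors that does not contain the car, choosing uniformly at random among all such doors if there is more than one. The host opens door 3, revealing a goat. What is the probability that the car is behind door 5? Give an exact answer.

Condition on the true location of the car.
If it is behind either of doors 1 and 4 (prior 1/11 each): the host has 3 equally likely choices, so probability 1/3; weight (1/11)·(1/3) = 1/33 each.
If it is behind door 2 (prior 5/11): the host has 3 equally likely choices, so probability 1/3; weight (5/11)·(1/3) = 5/33.
If it is behind door 3 (prior 3/11): the host opened door 3, so this case is ruled out; weight (3/11)·0 = 0.
If it is behind door 5 (prior 1/11): the host has 4 equally likely choices, so probability 1/4; weight (1/11)·(1/4) = 1/44.
The weights sum to 31/132.
So P(the car behind door 5 | the host opened door 3) = (1/44) / (31/132) = 3/31.

3/31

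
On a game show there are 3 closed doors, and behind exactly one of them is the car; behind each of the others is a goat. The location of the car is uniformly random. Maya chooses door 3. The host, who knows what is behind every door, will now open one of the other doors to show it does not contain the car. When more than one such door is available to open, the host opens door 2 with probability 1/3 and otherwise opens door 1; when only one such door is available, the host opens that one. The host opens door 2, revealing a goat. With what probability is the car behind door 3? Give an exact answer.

Condition on the true location of the car.
If it is behind door 1 (prior 1/3): only door 2 is available, probability 1; weight (1/3)·1 = 1/3.
If it is behind door 2 (prior 1/3): the host opened door 2, so this case is ruled out; weight (1/3)·0 = 0.
If it is behind door 3 (prior 1/3): door 2 is available, opened with probability 1/3; weight (1/3)·(1/3) = 1/9.
The weights sum to 4/9.
So P(the car behind door 3 | the host opened door 2) = (1/9) / (4/9) = 1/4.

1/4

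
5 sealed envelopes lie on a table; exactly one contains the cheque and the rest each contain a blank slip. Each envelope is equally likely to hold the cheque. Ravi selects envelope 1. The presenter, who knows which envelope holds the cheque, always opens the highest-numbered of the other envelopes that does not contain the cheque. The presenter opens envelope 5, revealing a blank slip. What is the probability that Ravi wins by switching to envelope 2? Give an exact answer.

1/4

Consider each possible location of the cheque in turn.
If it is in any of envelopes 1, 2, 3, and 4 (prior 1/5 each): envelope 5 is the highest-numbered option available, probability 1; weight (1/5)·1 = 1/5 each.
If it is in envelope 5 (prior 1/5): the presenter opened envelope 5, so this case is ruled out; weight (1/5)·0 = 0.
The weights sum to 4/5.
So P(the cheque in envelope 2 | the presenter opened envelope 5) = (1/5) / (4/5) = 1/4.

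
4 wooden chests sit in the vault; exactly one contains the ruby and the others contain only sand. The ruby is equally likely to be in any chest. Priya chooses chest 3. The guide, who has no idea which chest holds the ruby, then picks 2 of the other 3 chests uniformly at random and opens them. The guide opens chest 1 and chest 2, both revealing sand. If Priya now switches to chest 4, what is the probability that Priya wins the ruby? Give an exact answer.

1/2

Condition on the true location of the ruby.
If it is in either of chests 1 and 2 (prior 1/4 each): that chest was opened and seen not to hold the prize — ruled out; weight (1/4)·0 = 0 each.
If it is in either of chests 3 and 4 (prior 1/4 each): the guide picks exactly this set with probability 1/3 regardless, and none is the prize; weight (1/4)·(1/3) = 1/12 each.
The weights sum to 1/6.
So P(the ruby in chest 4 | the guide opened chest 1 and chest 2) = (1/12) / (1/6) = 1/2.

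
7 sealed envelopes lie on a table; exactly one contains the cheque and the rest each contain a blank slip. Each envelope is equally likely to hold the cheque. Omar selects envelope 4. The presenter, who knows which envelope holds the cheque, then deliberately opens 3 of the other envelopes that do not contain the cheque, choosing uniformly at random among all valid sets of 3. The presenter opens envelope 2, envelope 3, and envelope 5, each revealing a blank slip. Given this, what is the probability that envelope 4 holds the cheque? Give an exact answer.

1/7

Apply Bayes' rule, conditioning on where the cheque actually is.
If it is in any of envelopes 1, 6, and 7 (prior 1/7 each): the presenter has 10 equally likely choices, so probability 1/10; weight (1/7)·(1/10) = 1/70 each.
If it is in any of envelopes 2, 3, and 5 (prior 1/7 each): that envelope was opened and seen not to hold the prize — ruled out; weight (1/7)·0 = 0 each.
If it is in envelope 4 (prior 1/7): the presenter has 20 equally likely choices, so probability 1/20; weight (1/7)·(1/20) = 1/140.
The weights sum to 1/20.
So P(the cheque in envelope 4 | the presenter opened envelope 2, envelope 3, and envelope 5) = (1/140) / (1/20) = 1/7.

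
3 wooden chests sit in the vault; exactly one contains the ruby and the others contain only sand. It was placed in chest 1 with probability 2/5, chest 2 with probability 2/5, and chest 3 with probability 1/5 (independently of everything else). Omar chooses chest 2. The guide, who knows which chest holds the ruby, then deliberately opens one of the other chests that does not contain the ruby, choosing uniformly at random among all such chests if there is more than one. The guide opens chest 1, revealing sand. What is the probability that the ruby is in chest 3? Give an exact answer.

1/2

Consider each possible location of the ruby in turn.
If it is in chest 1 (prior 2/5): the guide opened chest 1, so this case is ruled out; weight (2/5)·0 = 0.
If it is in chest 2 (prior 2/5): the guide has 2 equally likely choices, so probability 1/2; weight (2/5)·(1/2) = 1/5.
If it is in chest 3 (prior 1/5): the guide has no choice, probability 1; weight (1/5)·1 = 1/5.
The weights sum to 2/5.
So P(the ruby in chest 3 | the guide opened chest 1) = (1/5) / (2/5) = 1/2.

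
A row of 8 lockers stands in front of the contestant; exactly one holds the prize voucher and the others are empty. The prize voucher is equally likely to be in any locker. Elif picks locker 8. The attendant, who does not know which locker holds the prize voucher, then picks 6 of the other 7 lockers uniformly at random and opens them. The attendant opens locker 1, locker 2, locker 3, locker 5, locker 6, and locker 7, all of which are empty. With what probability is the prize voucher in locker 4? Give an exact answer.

1/2

Because the attendant chose which lockers to open without knowing where the prize voucher is, the choice is independent of the prize location. Learning that none of the 6 opened lockers holds the prize voucher simply rules out those 6 locations and leaves the remaining 2 lockers still equally likely by symmetry.
So P(the prize voucher in locker 4) = 1/2.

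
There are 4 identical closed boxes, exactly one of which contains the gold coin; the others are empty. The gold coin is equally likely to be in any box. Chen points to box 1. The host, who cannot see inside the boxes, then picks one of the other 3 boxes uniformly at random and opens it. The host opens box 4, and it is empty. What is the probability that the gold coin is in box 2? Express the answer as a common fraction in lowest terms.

1/3

Because the host chose which box to open without knowing where the gold coin is, the choice is independent of the prize location. Learning that box 4 does not hold the gold coin simply rules out that one location and leaves the remaining 3 boxes still equally likely by symmetry.
So P(the gold coin in box 2) = 1/3.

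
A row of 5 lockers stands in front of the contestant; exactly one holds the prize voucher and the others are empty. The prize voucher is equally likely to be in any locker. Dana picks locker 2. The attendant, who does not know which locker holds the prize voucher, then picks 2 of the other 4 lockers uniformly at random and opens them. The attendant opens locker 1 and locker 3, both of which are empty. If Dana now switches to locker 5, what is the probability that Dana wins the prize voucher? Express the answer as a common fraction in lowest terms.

1/3

Condition on the true location of the prize voucher.
If it is in either of lockers 1 and 3 (prior 1/5 each): that locker was opened and seen not to hold the prize — ruled out; weight (1/5)·0 = 0 each.
If it is in any of lockers 2, 4, and 5 (prior 1/5 each): the attendant picks exactly this set with probability 1/6 regardless, and none is the prize; weight (1/5)·(1/6) = 1/30 each.
The weights sum to 1/10.
So P(the prize voucher in locker 5 | the attendant opened locker 1 and locker 3) = (1/30) / (1/10) = 1/3.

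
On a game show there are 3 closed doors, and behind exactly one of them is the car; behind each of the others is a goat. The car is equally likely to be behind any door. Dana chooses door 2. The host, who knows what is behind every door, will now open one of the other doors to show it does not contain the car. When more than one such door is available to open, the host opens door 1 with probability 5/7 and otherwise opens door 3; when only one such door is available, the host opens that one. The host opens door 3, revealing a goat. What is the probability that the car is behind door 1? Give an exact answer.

Consider each possible location of the car in turn.
If it is behind door 1 (prior 1/3): only door 3 is available, probability 1; weight (1/3)·1 = 1/3.
If it is behind door 2 (prior 1/3): door 1 is available but not opened, probability 2/7; weight (1/3)·(2/7) = 2/21.
If it is behind door 3 (prior 1/3): the host opened door 3, so this case is ruled out; weight (1/3)·0 = 0.
The weights sum to 3/7.
So P(the car behind door 1 | the host opened door 3) = (1/3) / (3/7) = 7/9.

7/9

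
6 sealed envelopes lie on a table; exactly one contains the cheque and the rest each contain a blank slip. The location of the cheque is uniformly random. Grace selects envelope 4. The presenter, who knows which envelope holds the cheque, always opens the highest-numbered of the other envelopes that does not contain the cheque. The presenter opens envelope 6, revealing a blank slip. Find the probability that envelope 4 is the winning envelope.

Consider each possible location of the cheque in turn.
If it is in any of envelopes 1, 2, 3, 4, and 5 (prior 1/6 each): envelope 6 is the highest-numbered option available, probability 1; weight (1/6)·1 = 1/6 each.
If it is in envelope 6 (prior 1/6): the presenter opened envelope 6, so this case is ruled out; weight (1/6)·0 = 0.
The weights sum to 5/6.
So P(the cheque in envelope 4 | the presenter opened envelope 6) = (1/6) / (5/6) = 1/5.

1/5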